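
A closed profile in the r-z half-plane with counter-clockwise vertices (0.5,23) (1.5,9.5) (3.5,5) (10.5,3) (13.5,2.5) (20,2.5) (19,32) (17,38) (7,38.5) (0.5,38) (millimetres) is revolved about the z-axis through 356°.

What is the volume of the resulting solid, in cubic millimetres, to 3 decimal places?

Volume = 40407.630 mm³

Profile (r,z), 10 vertices: (0.5,23) (1.5,9.5) (3.5,5) (10.5,3) (13.5,2.5) (20,2.5) (19,32) (17,38) (7,38.5) (0.5,38)
edge 0: (0.5,23)→(1.5,9.5)  cross = 0.5·9.5 − 1.5·23 = -29.7500; (r_i+r_j)·cross = 2·-29.7500 = -59.5000
edge 1: (1.5,9.5)→(3.5,5)  cross = 1.5·5 − 3.5·9.5 = -25.7500; (r_i+r_j)·cross = 5·-25.7500 = -128.7500
edge 2: (3.5,5)→(10.5,3)  cross = 3.5·3 − 10.5·5 = -42.0000; (r_i+r_j)·cross = 14·-42.0000 = -588.0000
edge 3: (10.5,3)→(13.5,2.5)  cross = 10.5·2.5 − 13.5·3 = -14.2500; (r_i+r_j)·cross = 24·-14.2500 = -342.0000
edge 4: (13.5,2.5)→(20,2.5)  cross = 13.5·2.5 − 20·2.5 = -16.2500; (r_i+r_j)·cross = 33.5·-16.2500 = -544.3750
edge 5: (20,2.5)→(19,32)  cross = 20·32 − 19·2.5 = 592.5000; (r_i+r_j)·cross = 39·592.5000 = 23107.5000
edge 6: (19,32)→(17,38)  cross = 19·38 − 17·32 = 178.0000; (r_i+r_j)·cross = 36·178.0000 = 6408.0000
edge 7: (17,38)→(7,38.5)  cross = 17·38.5 − 7·38 = 388.5000; (r_i+r_j)·cross = 24·388.5000 = 9324.0000
edge 8: (7,38.5)→(0.5,38)  cross = 7·38 − 0.5·38.5 = 246.7500; (r_i+r_j)·cross = 7.5·246.7500 = 1850.6250
edge 9: (0.5,38)→(0.5,23)  cross = 0.5·23 − 0.5·38 = -7.5000; (r_i+r_j)·cross = 1·-7.5000 = -7.5000
Σcross = 1270.2500 → A = |Σcross|/2 = 635.1250 mm²
Σ(r_i+r_j)·cross = 39020.0000 → first moment M = |Σ|/6 = 6503.3333
R_c = M/A = 6503.3333/635.1250 = 10.2395 mm
θ = 356° = 6.213372 rad
V = θ·R_c·A = 6.213372·10.2395·635.1250 = 40407.630 mm³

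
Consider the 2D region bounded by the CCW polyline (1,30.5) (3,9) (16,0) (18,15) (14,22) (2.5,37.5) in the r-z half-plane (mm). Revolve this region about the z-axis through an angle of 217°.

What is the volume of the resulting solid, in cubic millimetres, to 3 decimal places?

Profile (r,z), 6 vertices: (1,30.5) (3,9) (16,0) (18,15) (14,22) (2.5,37.5)
edge 0: (1,30.5)→(3,9)  cross = 1·9 − 3·30.5 = -82.5000; (r_i+r_j)·cross = 4·-82.5000 = -330.0000
edge 1: (3,9)→(16,0)  cross = 3·0 − 16·9 = -144.0000; (r_i+r_j)·cross = 19·-144.0000 = -2736.0000
edge 2: (16,0)→(18,15)  cross = 16·15 − 18·0 = 240.0000; (r_i+r_j)·cross = 34·240.0000 = 8160.0000
edge 3: (18,15)→(14,22)  cross = 18·22 − 14·15 = 186.0000; (r_i+r_j)·cross = 32·186.0000 = 5952.0000
edge 4: (14,22)→(2.5,37.5)  cross = 14·37.5 − 2.5·22 = 470.0000; (r_i+r_j)·cross = 16.5·470.0000 = 7755.0000
edge 5: (2.5,37.5)→(1,30.5)  cross = 2.5·30.5 − 1·37.5 = 38.7500; (r_i+r_j)·cross = 3.5·38.7500 = 135.6250
Σcross = 708.2500 → A = |Σcross|/2 = 354.1250 mm²
Σ(r_i+r_j)·cross = 18936.6250 → first moment M = |Σ|/6 = 3156.1042
R_c = M/A = 3156.1042/354.1250 = 8.9124 mm
θ = 217° = 3.787364 rad
V = θ·R_c·A = 3.787364·8.9124·354.1250 = 11953.317 mm³

Volume = 11953.317 mm³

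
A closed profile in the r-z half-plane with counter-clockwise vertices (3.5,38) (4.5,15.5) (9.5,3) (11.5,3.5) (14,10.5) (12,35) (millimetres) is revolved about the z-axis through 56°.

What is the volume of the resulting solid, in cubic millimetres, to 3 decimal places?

Volume = 2220.312 mm³

Profile (r,z), 6 vertices: (3.5,38) (4.5,15.5) (9.5,3) (11.5,3.5) (14,10.5) (12,35)
edge 0: (3.5,38)→(4.5,15.5)  cross = 3.5·15.5 − 4.5·38 = -116.7500; (r_i+r_j)·cross = 8·-116.7500 = -934.0000
edge 1: (4.5,15.5)→(9.5,3)  cross = 4.5·3 − 9.5·15.5 = -133.7500; (r_i+r_j)·cross = 14·-133.7500 = -1872.5000
edge 2: (9.5,3)→(11.5,3.5)  cross = 9.5·3.5 − 11.5·3 = -1.2500; (r_i+r_j)·cross = 21·-1.2500 = -26.2500
edge 3: (11.5,3.5)→(14,10.5)  cross = 11.5·10.5 − 14·3.5 = 71.7500; (r_i+r_j)·cross = 25.5·71.7500 = 1829.6250
edge 4: (14,10.5)→(12,35)  cross = 14·35 − 12·10.5 = 364.0000; (r_i+r_j)·cross = 26·364.0000 = 9464.0000
edge 5: (12,35)→(3.5,38)  cross = 12·38 − 3.5·35 = 333.5000; (r_i+r_j)·cross = 15.5·333.5000 = 5169.2500
Σcross = 517.5000 → A = |Σcross|/2 = 258.7500 mm²
Σ(r_i+r_j)·cross = 13630.1250 → first moment M = |Σ|/6 = 2271.6875
R_c = M/A = 2271.6875/258.7500 = 8.7795 mm
θ = 56° = 0.977384 rad
V = θ·R_c·A = 0.977384·8.7795·258.7500 = 2220.312 mm³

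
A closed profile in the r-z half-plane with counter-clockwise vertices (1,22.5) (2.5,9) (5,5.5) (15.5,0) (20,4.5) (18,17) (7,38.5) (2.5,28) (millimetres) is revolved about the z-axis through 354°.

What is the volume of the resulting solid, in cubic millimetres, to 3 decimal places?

Volume = 26327.729 mm³

Profile (r,z), 8 vertices: (1,22.5) (2.5,9) (5,5.5) (15.5,0) (20,4.5) (18,17) (7,38.5) (2.5,28)
edge 0: (1,22.5)→(2.5,9)  cross = 1·9 − 2.5·22.5 = -47.2500; (r_i+r_j)·cross = 3.5·-47.2500 = -165.3750
edge 1: (2.5,9)→(5,5.5)  cross = 2.5·5.5 − 5·9 = -31.2500; (r_i+r_j)·cross = 7.5·-31.2500 = -234.3750
edge 2: (5,5.5)→(15.5,0)  cross = 5·0 − 15.5·5.5 = -85.2500; (r_i+r_j)·cross = 20.5·-85.2500 = -1747.6250
edge 3: (15.5,0)→(20,4.5)  cross = 15.5·4.5 − 20·0 = 69.7500; (r_i+r_j)·cross = 35.5·69.7500 = 2476.1250
edge 4: (20,4.5)→(18,17)  cross = 20·17 − 18·4.5 = 259.0000; (r_i+r_j)·cross = 38·259.0000 = 9842.0000
edge 5: (18,17)→(7,38.5)  cross = 18·38.5 − 7·17 = 574.0000; (r_i+r_j)·cross = 25·574.0000 = 14350.0000
edge 6: (7,38.5)→(2.5,28)  cross = 7·28 − 2.5·38.5 = 99.7500; (r_i+r_j)·cross = 9.5·99.7500 = 947.6250
edge 7: (2.5,28)→(1,22.5)  cross = 2.5·22.5 − 1·28 = 28.2500; (r_i+r_j)·cross = 3.5·28.2500 = 98.8750
Σcross = 867.0000 → A = |Σcross|/2 = 433.5000 mm²
Σ(r_i+r_j)·cross = 25567.2500 → first moment M = |Σ|/6 = 4261.2083
R_c = M/A = 4261.2083/433.5000 = 9.8298 mm
θ = 354° = 6.178466 rad
V = θ·R_c·A = 6.178466·9.8298·433.5000 = 26327.729 mm³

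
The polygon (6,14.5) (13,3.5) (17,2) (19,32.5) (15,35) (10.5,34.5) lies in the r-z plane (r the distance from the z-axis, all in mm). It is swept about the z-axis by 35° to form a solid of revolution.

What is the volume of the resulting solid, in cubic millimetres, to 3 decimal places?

Volume = 2371.290 mm³

Profile (r,z), 6 vertices: (6,14.5) (13,3.5) (17,2) (19,32.5) (15,35) (10.5,34.5)
edge 0: (6,14.5)→(13,3.5)  cross = 6·3.5 − 13·14.5 = -167.5000; (r_i+r_j)·cross = 19·-167.5000 = -3182.5000
edge 1: (13,3.5)→(17,2)  cross = 13·2 − 17·3.5 = -33.5000; (r_i+r_j)·cross = 30·-33.5000 = -1005.0000
edge 2: (17,2)→(19,32.5)  cross = 17·32.5 − 19·2 = 514.5000; (r_i+r_j)·cross = 36·514.5000 = 18522.0000
edge 3: (19,32.5)→(15,35)  cross = 19·35 − 15·32.5 = 177.5000; (r_i+r_j)·cross = 34·177.5000 = 6035.0000
edge 4: (15,35)→(10.5,34.5)  cross = 15·34.5 − 10.5·35 = 150.0000; (r_i+r_j)·cross = 25.5·150.0000 = 3825.0000
edge 5: (10.5,34.5)→(6,14.5)  cross = 10.5·14.5 − 6·34.5 = -54.7500; (r_i+r_j)·cross = 16.5·-54.7500 = -903.3750
Σcross = 586.2500 → A = |Σcross|/2 = 293.1250 mm²
Σ(r_i+r_j)·cross = 23291.1250 → first moment M = |Σ|/6 = 3881.8542
R_c = M/A = 3881.8542/293.1250 = 13.2430 mm
θ = 35° = 0.610865 rad
V = θ·R_c·A = 0.610865·13.2430·293.1250 = 2371.290 mm³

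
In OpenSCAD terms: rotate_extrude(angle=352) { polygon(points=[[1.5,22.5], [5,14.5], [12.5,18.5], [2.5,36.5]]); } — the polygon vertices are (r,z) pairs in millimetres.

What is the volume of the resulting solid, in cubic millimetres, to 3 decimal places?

Volume = 4109.017 mm³

Profile (r,z), 4 vertices: (1.5,22.5) (5,14.5) (12.5,18.5) (2.5,36.5)
edge 0: (1.5,22.5)→(5,14.5)  cross = 1.5·14.5 − 5·22.5 = -90.7500; (r_i+r_j)·cross = 6.5·-90.7500 = -589.8750
edge 1: (5,14.5)→(12.5,18.5)  cross = 5·18.5 − 12.5·14.5 = -88.7500; (r_i+r_j)·cross = 17.5·-88.7500 = -1553.1250
edge 2: (12.5,18.5)→(2.5,36.5)  cross = 12.5·36.5 − 2.5·18.5 = 410.0000; (r_i+r_j)·cross = 15·410.0000 = 6150.0000
edge 3: (2.5,36.5)→(1.5,22.5)  cross = 2.5·22.5 − 1.5·36.5 = 1.5000; (r_i+r_j)·cross = 4·1.5000 = 6.0000
Σcross = 232.0000 → A = |Σcross|/2 = 116.0000 mm²
Σ(r_i+r_j)·cross = 4013.0000 → first moment M = |Σ|/6 = 668.8333
R_c = M/A = 668.8333/116.0000 = 5.7658 mm
θ = 352° = 6.143559 rad
V = θ·R_c·A = 6.143559·5.7658·116.0000 = 4109.017 mm³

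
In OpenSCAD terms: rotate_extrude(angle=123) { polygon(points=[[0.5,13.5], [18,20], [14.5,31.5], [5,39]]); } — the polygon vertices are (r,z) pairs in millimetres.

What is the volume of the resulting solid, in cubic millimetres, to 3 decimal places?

Profile (r,z), 4 vertices: (0.5,13.5) (18,20) (14.5,31.5) (5,39)
edge 0: (0.5,13.5)→(18,20)  cross = 0.5·20 − 18·13.5 = -233.0000; (r_i+r_j)·cross = 18.5·-233.0000 = -4310.5000
edge 1: (18,20)→(14.5,31.5)  cross = 18·31.5 − 14.5·20 = 277.0000; (r_i+r_j)·cross = 32.5·277.0000 = 9002.5000
edge 2: (14.5,31.5)→(5,39)  cross = 14.5·39 − 5·31.5 = 408.0000; (r_i+r_j)·cross = 19.5·408.0000 = 7956.0000
edge 3: (5,39)→(0.5,13.5)  cross = 5·13.5 − 0.5·39 = 48.0000; (r_i+r_j)·cross = 5.5·48.0000 = 264.0000
Σcross = 500.0000 → A = |Σcross|/2 = 250.0000 mm²
Σ(r_i+r_j)·cross = 12912.0000 → first moment M = |Σ|/6 = 2152.0000
R_c = M/A = 2152.0000/250.0000 = 8.6080 mm
θ = 123° = 2.146755 rad
V = θ·R_c·A = 2.146755·8.6080·250.0000 = 4619.817 mm³

Volume = 4619.817 mm³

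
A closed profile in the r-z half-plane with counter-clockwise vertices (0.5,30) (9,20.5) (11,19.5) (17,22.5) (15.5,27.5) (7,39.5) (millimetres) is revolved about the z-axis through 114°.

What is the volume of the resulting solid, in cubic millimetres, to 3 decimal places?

Volume = 2955.000 mm³

Profile (r,z), 6 vertices: (0.5,30) (9,20.5) (11,19.5) (17,22.5) (15.5,27.5) (7,39.5)
edge 0: (0.5,30)→(9,20.5)  cross = 0.5·20.5 − 9·30 = -259.7500; (r_i+r_j)·cross = 9.5·-259.7500 = -2467.6250
edge 1: (9,20.5)→(11,19.5)  cross = 9·19.5 − 11·20.5 = -50.0000; (r_i+r_j)·cross = 20·-50.0000 = -1000.0000
edge 2: (11,19.5)→(17,22.5)  cross = 11·22.5 − 17·19.5 = -84.0000; (r_i+r_j)·cross = 28·-84.0000 = -2352.0000
edge 3: (17,22.5)→(15.5,27.5)  cross = 17·27.5 − 15.5·22.5 = 118.7500; (r_i+r_j)·cross = 32.5·118.7500 = 3859.3750
edge 4: (15.5,27.5)→(7,39.5)  cross = 15.5·39.5 − 7·27.5 = 419.7500; (r_i+r_j)·cross = 22.5·419.7500 = 9444.3750
edge 5: (7,39.5)→(0.5,30)  cross = 7·30 − 0.5·39.5 = 190.2500; (r_i+r_j)·cross = 7.5·190.2500 = 1426.8750
Σcross = 335.0000 → A = |Σcross|/2 = 167.5000 mm²
Σ(r_i+r_j)·cross = 8911.0000 → first moment M = |Σ|/6 = 1485.1667
R_c = M/A = 1485.1667/167.5000 = 8.8667 mm
θ = 114° = 1.989675 rad
V = θ·R_c·A = 1.989675·8.8667·167.5000 = 2955.000 mm³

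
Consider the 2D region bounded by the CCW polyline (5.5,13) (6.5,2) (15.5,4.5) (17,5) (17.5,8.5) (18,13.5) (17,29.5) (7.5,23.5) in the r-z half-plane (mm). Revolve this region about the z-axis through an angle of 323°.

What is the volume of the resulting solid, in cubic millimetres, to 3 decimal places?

Profile (r,z), 8 vertices: (5.5,13) (6.5,2) (15.5,4.5) (17,5) (17.5,8.5) (18,13.5) (17,29.5) (7.5,23.5)
edge 0: (5.5,13)→(6.5,2)  cross = 5.5·2 − 6.5·13 = -73.5000; (r_i+r_j)·cross = 12·-73.5000 = -882.0000
edge 1: (6.5,2)→(15.5,4.5)  cross = 6.5·4.5 − 15.5·2 = -1.7500; (r_i+r_j)·cross = 22·-1.7500 = -38.5000
edge 2: (15.5,4.5)→(17,5)  cross = 15.5·5 − 17·4.5 = 1.0000; (r_i+r_j)·cross = 32.5·1.0000 = 32.5000
edge 3: (17,5)→(17.5,8.5)  cross = 17·8.5 − 17.5·5 = 57.0000; (r_i+r_j)·cross = 34.5·57.0000 = 1966.5000
edge 4: (17.5,8.5)→(18,13.5)  cross = 17.5·13.5 − 18·8.5 = 83.2500; (r_i+r_j)·cross = 35.5·83.2500 = 2955.3750
edge 5: (18,13.5)→(17,29.5)  cross = 18·29.5 − 17·13.5 = 301.5000; (r_i+r_j)·cross = 35·301.5000 = 10552.5000
edge 6: (17,29.5)→(7.5,23.5)  cross = 17·23.5 − 7.5·29.5 = 178.2500; (r_i+r_j)·cross = 24.5·178.2500 = 4367.1250
edge 7: (7.5,23.5)→(5.5,13)  cross = 7.5·13 − 5.5·23.5 = -31.7500; (r_i+r_j)·cross = 13·-31.7500 = -412.7500
Σcross = 514.0000 → A = |Σcross|/2 = 257.0000 mm²
Σ(r_i+r_j)·cross = 18540.7500 → first moment M = |Σ|/6 = 3090.1250
R_c = M/A = 3090.1250/257.0000 = 12.0238 mm
θ = 323° = 5.637413 rad
V = θ·R_c·A = 5.637413·12.0238·257.0000 = 17420.312 mm³

Volume = 17420.312 mm³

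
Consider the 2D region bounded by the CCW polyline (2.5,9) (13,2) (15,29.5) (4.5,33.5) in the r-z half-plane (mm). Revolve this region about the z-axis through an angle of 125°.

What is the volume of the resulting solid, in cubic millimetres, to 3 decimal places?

Profile (r,z), 4 vertices: (2.5,9) (13,2) (15,29.5) (4.5,33.5)
edge 0: (2.5,9)→(13,2)  cross = 2.5·2 − 13·9 = -112.0000; (r_i+r_j)·cross = 15.5·-112.0000 = -1736.0000
edge 1: (13,2)→(15,29.5)  cross = 13·29.5 − 15·2 = 353.5000; (r_i+r_j)·cross = 28·353.5000 = 9898.0000
edge 2: (15,29.5)→(4.5,33.5)  cross = 15·33.5 − 4.5·29.5 = 369.7500; (r_i+r_j)·cross = 19.5·369.7500 = 7210.1250
edge 3: (4.5,33.5)→(2.5,9)  cross = 4.5·9 − 2.5·33.5 = -43.2500; (r_i+r_j)·cross = 7·-43.2500 = -302.7500
Σcross = 568.0000 → A = |Σcross|/2 = 284.0000 mm²
Σ(r_i+r_j)·cross = 15069.3750 → first moment M = |Σ|/6 = 2511.5625
R_c = M/A = 2511.5625/284.0000 = 8.8435 mm
θ = 125° = 2.181662 rad
V = θ·R_c·A = 2.181662·8.8435·284.0000 = 5479.379 mm³

Volume = 5479.379 mm³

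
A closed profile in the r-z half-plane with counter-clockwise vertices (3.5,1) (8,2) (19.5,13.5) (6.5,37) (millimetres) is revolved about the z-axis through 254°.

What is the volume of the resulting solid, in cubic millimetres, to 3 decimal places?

Profile (r,z), 4 vertices: (3.5,1) (8,2) (19.5,13.5) (6.5,37)
edge 0: (3.5,1)→(8,2)  cross = 3.5·2 − 8·1 = -1.0000; (r_i+r_j)·cross = 11.5·-1.0000 = -11.5000
edge 1: (8,2)→(19.5,13.5)  cross = 8·13.5 − 19.5·2 = 69.0000; (r_i+r_j)·cross = 27.5·69.0000 = 1897.5000
edge 2: (19.5,13.5)→(6.5,37)  cross = 19.5·37 − 6.5·13.5 = 633.7500; (r_i+r_j)·cross = 26·633.7500 = 16477.5000
edge 3: (6.5,37)→(3.5,1)  cross = 6.5·1 − 3.5·37 = -123.0000; (r_i+r_j)·cross = 10·-123.0000 = -1230.0000
Σcross = 578.7500 → A = |Σcross|/2 = 289.3750 mm²
Σ(r_i+r_j)·cross = 17133.5000 → first moment M = |Σ|/6 = 2855.5833
R_c = M/A = 2855.5833/289.3750 = 9.8681 mm
θ = 254° = 4.433136 rad
V = θ·R_c·A = 4.433136·9.8681·289.3750 = 12659.190 mm³

Volume = 12659.190 mm³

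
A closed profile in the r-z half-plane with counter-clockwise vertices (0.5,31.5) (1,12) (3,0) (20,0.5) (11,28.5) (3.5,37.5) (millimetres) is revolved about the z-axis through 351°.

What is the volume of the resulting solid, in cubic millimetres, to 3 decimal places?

Profile (r,z), 6 vertices: (0.5,31.5) (1,12) (3,0) (20,0.5) (11,28.5) (3.5,37.5)
edge 0: (0.5,31.5)→(1,12)  cross = 0.5·12 − 1·31.5 = -25.5000; (r_i+r_j)·cross = 1.5·-25.5000 = -38.2500
edge 1: (1,12)→(3,0)  cross = 1·0 − 3·12 = -36.0000; (r_i+r_j)·cross = 4·-36.0000 = -144.0000
edge 2: (3,0)→(20,0.5)  cross = 3·0.5 − 20·0 = 1.5000; (r_i+r_j)·cross = 23·1.5000 = 34.5000
edge 3: (20,0.5)→(11,28.5)  cross = 20·28.5 − 11·0.5 = 564.5000; (r_i+r_j)·cross = 31·564.5000 = 17499.5000
edge 4: (11,28.5)→(3.5,37.5)  cross = 11·37.5 − 3.5·28.5 = 312.7500; (r_i+r_j)·cross = 14.5·312.7500 = 4534.8750
edge 5: (3.5,37.5)→(0.5,31.5)  cross = 3.5·31.5 − 0.5·37.5 = 91.5000; (r_i+r_j)·cross = 4·91.5000 = 366.0000
Σcross = 908.7500 → A = |Σcross|/2 = 454.3750 mm²
Σ(r_i+r_j)·cross = 22252.6250 → first moment M = |Σ|/6 = 3708.7708
R_c = M/A = 3708.7708/454.3750 = 8.1624 mm
θ = 351° = 6.126106 rad
V = θ·R_c·A = 6.126106·8.1624·454.3750 = 22720.322 mm³

Volume = 22720.322 mm³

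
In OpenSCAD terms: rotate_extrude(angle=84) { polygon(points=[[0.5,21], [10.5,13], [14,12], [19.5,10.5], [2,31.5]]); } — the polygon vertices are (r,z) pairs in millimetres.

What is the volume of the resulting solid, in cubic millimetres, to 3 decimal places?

Volume = 1510.059 mm³

Profile (r,z), 5 vertices: (0.5,21) (10.5,13) (14,12) (19.5,10.5) (2,31.5)
edge 0: (0.5,21)→(10.5,13)  cross = 0.5·13 − 10.5·21 = -214.0000; (r_i+r_j)·cross = 11·-214.0000 = -2354.0000
edge 1: (10.5,13)→(14,12)  cross = 10.5·12 − 14·13 = -56.0000; (r_i+r_j)·cross = 24.5·-56.0000 = -1372.0000
edge 2: (14,12)→(19.5,10.5)  cross = 14·10.5 − 19.5·12 = -87.0000; (r_i+r_j)·cross = 33.5·-87.0000 = -2914.5000
edge 3: (19.5,10.5)→(2,31.5)  cross = 19.5·31.5 − 2·10.5 = 593.2500; (r_i+r_j)·cross = 21.5·593.2500 = 12754.8750
edge 4: (2,31.5)→(0.5,21)  cross = 2·21 − 0.5·31.5 = 26.2500; (r_i+r_j)·cross = 2.5·26.2500 = 65.6250
Σcross = 262.5000 → A = |Σcross|/2 = 131.2500 mm²
Σ(r_i+r_j)·cross = 6180.0000 → first moment M = |Σ|/6 = 1030.0000
R_c = M/A = 1030.0000/131.2500 = 7.8476 mm
θ = 84° = 1.466077 rad
V = θ·R_c·A = 1.466077·7.8476·131.2500 = 1510.059 mm³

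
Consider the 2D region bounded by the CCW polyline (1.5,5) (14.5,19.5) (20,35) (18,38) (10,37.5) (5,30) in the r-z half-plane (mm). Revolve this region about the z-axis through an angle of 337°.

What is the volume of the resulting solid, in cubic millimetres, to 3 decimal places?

Profile (r,z), 6 vertices: (1.5,5) (14.5,19.5) (20,35) (18,38) (10,37.5) (5,30)
edge 0: (1.5,5)→(14.5,19.5)  cross = 1.5·19.5 − 14.5·5 = -43.2500; (r_i+r_j)·cross = 16·-43.2500 = -692.0000
edge 1: (14.5,19.5)→(20,35)  cross = 14.5·35 − 20·19.5 = 117.5000; (r_i+r_j)·cross = 34.5·117.5000 = 4053.7500
edge 2: (20,35)→(18,38)  cross = 20·38 − 18·35 = 130.0000; (r_i+r_j)·cross = 38·130.0000 = 4940.0000
edge 3: (18,38)→(10,37.5)  cross = 18·37.5 − 10·38 = 295.0000; (r_i+r_j)·cross = 28·295.0000 = 8260.0000
edge 4: (10,37.5)→(5,30)  cross = 10·30 − 5·37.5 = 112.5000; (r_i+r_j)·cross = 15·112.5000 = 1687.5000
edge 5: (5,30)→(1.5,5)  cross = 5·5 − 1.5·30 = -20.0000; (r_i+r_j)·cross = 6.5·-20.0000 = -130.0000
Σcross = 591.7500 → A = |Σcross|/2 = 295.8750 mm²
Σ(r_i+r_j)·cross = 18119.2500 → first moment M = |Σ|/6 = 3019.8750
R_c = M/A = 3019.8750/295.8750 = 10.2066 mm
θ = 337° = 5.881760 rad
V = θ·R_c·A = 5.881760·10.2066·295.8750 = 17762.179 mm³

Volume = 17762.179 mm³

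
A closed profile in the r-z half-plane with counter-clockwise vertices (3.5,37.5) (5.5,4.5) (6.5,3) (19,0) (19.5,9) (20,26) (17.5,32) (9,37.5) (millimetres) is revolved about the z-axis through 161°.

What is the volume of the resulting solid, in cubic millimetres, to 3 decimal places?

Volume = 16603.821 mm³

Profile (r,z), 8 vertices: (3.5,37.5) (5.5,4.5) (6.5,3) (19,0) (19.5,9) (20,26) (17.5,32) (9,37.5)
edge 0: (3.5,37.5)→(5.5,4.5)  cross = 3.5·4.5 − 5.5·37.5 = -190.5000; (r_i+r_j)·cross = 9·-190.5000 = -1714.5000
edge 1: (5.5,4.5)→(6.5,3)  cross = 5.5·3 − 6.5·4.5 = -12.7500; (r_i+r_j)·cross = 12·-12.7500 = -153.0000
edge 2: (6.5,3)→(19,0)  cross = 6.5·0 − 19·3 = -57.0000; (r_i+r_j)·cross = 25.5·-57.0000 = -1453.5000
edge 3: (19,0)→(19.5,9)  cross = 19·9 − 19.5·0 = 171.0000; (r_i+r_j)·cross = 38.5·171.0000 = 6583.5000
edge 4: (19.5,9)→(20,26)  cross = 19.5·26 − 20·9 = 327.0000; (r_i+r_j)·cross = 39.5·327.0000 = 12916.5000
edge 5: (20,26)→(17.5,32)  cross = 20·32 − 17.5·26 = 185.0000; (r_i+r_j)·cross = 37.5·185.0000 = 6937.5000
edge 6: (17.5,32)→(9,37.5)  cross = 17.5·37.5 − 9·32 = 368.2500; (r_i+r_j)·cross = 26.5·368.2500 = 9758.6250
edge 7: (9,37.5)→(3.5,37.5)  cross = 9·37.5 − 3.5·37.5 = 206.2500; (r_i+r_j)·cross = 12.5·206.2500 = 2578.1250
Σcross = 997.2500 → A = |Σcross|/2 = 498.6250 mm²
Σ(r_i+r_j)·cross = 35453.2500 → first moment M = |Σ|/6 = 5908.8750
R_c = M/A = 5908.8750/498.6250 = 11.8503 mm
θ = 161° = 2.809980 rad
V = θ·R_c·A = 2.809980·11.8503·498.6250 = 16603.821 mm³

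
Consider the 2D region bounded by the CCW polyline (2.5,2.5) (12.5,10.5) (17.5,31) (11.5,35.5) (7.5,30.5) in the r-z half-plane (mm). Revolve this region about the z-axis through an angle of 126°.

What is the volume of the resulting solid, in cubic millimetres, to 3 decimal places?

Profile (r,z), 5 vertices: (2.5,2.5) (12.5,10.5) (17.5,31) (11.5,35.5) (7.5,30.5)
edge 0: (2.5,2.5)→(12.5,10.5)  cross = 2.5·10.5 − 12.5·2.5 = -5.0000; (r_i+r_j)·cross = 15·-5.0000 = -75.0000
edge 1: (12.5,10.5)→(17.5,31)  cross = 12.5·31 − 17.5·10.5 = 203.7500; (r_i+r_j)·cross = 30·203.7500 = 6112.5000
edge 2: (17.5,31)→(11.5,35.5)  cross = 17.5·35.5 − 11.5·31 = 264.7500; (r_i+r_j)·cross = 29·264.7500 = 7677.7500
edge 3: (11.5,35.5)→(7.5,30.5)  cross = 11.5·30.5 − 7.5·35.5 = 84.5000; (r_i+r_j)·cross = 19·84.5000 = 1605.5000
edge 4: (7.5,30.5)→(2.5,2.5)  cross = 7.5·2.5 − 2.5·30.5 = -57.5000; (r_i+r_j)·cross = 10·-57.5000 = -575.0000
Σcross = 490.5000 → A = |Σcross|/2 = 245.2500 mm²
Σ(r_i+r_j)·cross = 14745.7500 → first moment M = |Σ|/6 = 2457.6250
R_c = M/A = 2457.6250/245.2500 = 10.0209 mm
θ = 126° = 2.199115 rad
V = θ·R_c·A = 2.199115·10.0209·245.2500 = 5404.600 mm³

Volume = 5404.600 mm³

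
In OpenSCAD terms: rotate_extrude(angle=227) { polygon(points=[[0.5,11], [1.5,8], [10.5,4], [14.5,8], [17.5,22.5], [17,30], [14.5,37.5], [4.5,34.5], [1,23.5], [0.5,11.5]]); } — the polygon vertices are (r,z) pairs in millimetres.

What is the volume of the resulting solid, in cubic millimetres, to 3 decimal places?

Volume = 15605.749 mm³

Profile (r,z), 10 vertices: (0.5,11) (1.5,8) (10.5,4) (14.5,8) (17.5,22.5) (17,30) (14.5,37.5) (4.5,34.5) (1,23.5) (0.5,11.5)
edge 0: (0.5,11)→(1.5,8)  cross = 0.5·8 − 1.5·11 = -12.5000; (r_i+r_j)·cross = 2·-12.5000 = -25.0000
edge 1: (1.5,8)→(10.5,4)  cross = 1.5·4 − 10.5·8 = -78.0000; (r_i+r_j)·cross = 12·-78.0000 = -936.0000
edge 2: (10.5,4)→(14.5,8)  cross = 10.5·8 − 14.5·4 = 26.0000; (r_i+r_j)·cross = 25·26.0000 = 650.0000
edge 3: (14.5,8)→(17.5,22.5)  cross = 14.5·22.5 − 17.5·8 = 186.2500; (r_i+r_j)·cross = 32·186.2500 = 5960.0000
edge 4: (17.5,22.5)→(17,30)  cross = 17.5·30 − 17·22.5 = 142.5000; (r_i+r_j)·cross = 34.5·142.5000 = 4916.2500
edge 5: (17,30)→(14.5,37.5)  cross = 17·37.5 − 14.5·30 = 202.5000; (r_i+r_j)·cross = 31.5·202.5000 = 6378.7500
edge 6: (14.5,37.5)→(4.5,34.5)  cross = 14.5·34.5 − 4.5·37.5 = 331.5000; (r_i+r_j)·cross = 19·331.5000 = 6298.5000
edge 7: (4.5,34.5)→(1,23.5)  cross = 4.5·23.5 − 1·34.5 = 71.2500; (r_i+r_j)·cross = 5.5·71.2500 = 391.8750
edge 8: (1,23.5)→(0.5,11.5)  cross = 1·11.5 − 0.5·23.5 = -0.2500; (r_i+r_j)·cross = 1.5·-0.2500 = -0.3750
edge 9: (0.5,11.5)→(0.5,11)  cross = 0.5·11 − 0.5·11.5 = -0.2500; (r_i+r_j)·cross = 1·-0.2500 = -0.2500
Σcross = 869.0000 → A = |Σcross|/2 = 434.5000 mm²
Σ(r_i+r_j)·cross = 23633.7500 → first moment M = |Σ|/6 = 3938.9583
R_c = M/A = 3938.9583/434.5000 = 9.0655 mm
θ = 227° = 3.961897 rad
V = θ·R_c·A = 3.961897·9.0655·434.5000 = 15605.749 mm³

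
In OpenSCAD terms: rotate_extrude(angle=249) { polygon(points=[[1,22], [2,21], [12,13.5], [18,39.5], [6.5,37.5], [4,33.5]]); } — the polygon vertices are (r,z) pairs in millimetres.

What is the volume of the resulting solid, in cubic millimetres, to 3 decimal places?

Profile (r,z), 6 vertices: (1,22) (2,21) (12,13.5) (18,39.5) (6.5,37.5) (4,33.5)
edge 0: (1,22)→(2,21)  cross = 1·21 − 2·22 = -23.0000; (r_i+r_j)·cross = 3·-23.0000 = -69.0000
edge 1: (2,21)→(12,13.5)  cross = 2·13.5 − 12·21 = -225.0000; (r_i+r_j)·cross = 14·-225.0000 = -3150.0000
edge 2: (12,13.5)→(18,39.5)  cross = 12·39.5 − 18·13.5 = 231.0000; (r_i+r_j)·cross = 30·231.0000 = 6930.0000
edge 3: (18,39.5)→(6.5,37.5)  cross = 18·37.5 − 6.5·39.5 = 418.2500; (r_i+r_j)·cross = 24.5·418.2500 = 10247.1250
edge 4: (6.5,37.5)→(4,33.5)  cross = 6.5·33.5 − 4·37.5 = 67.7500; (r_i+r_j)·cross = 10.5·67.7500 = 711.3750
edge 5: (4,33.5)→(1,22)  cross = 4·22 − 1·33.5 = 54.5000; (r_i+r_j)·cross = 5·54.5000 = 272.5000
Σcross = 523.5000 → A = |Σcross|/2 = 261.7500 mm²
Σ(r_i+r_j)·cross = 14942.0000 → first moment M = |Σ|/6 = 2490.3333
R_c = M/A = 2490.3333/261.7500 = 9.5142 mm
θ = 249° = 4.345870 rad
V = θ·R_c·A = 4.345870·9.5142·261.7500 = 10822.665 mm³

Volume = 10822.665 mm³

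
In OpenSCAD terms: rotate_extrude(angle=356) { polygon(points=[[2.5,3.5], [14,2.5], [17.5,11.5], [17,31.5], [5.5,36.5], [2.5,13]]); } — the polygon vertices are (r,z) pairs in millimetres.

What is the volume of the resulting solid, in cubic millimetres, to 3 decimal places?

Volume = 25938.499 mm³

Profile (r,z), 6 vertices: (2.5,3.5) (14,2.5) (17.5,11.5) (17,31.5) (5.5,36.5) (2.5,13)
edge 0: (2.5,3.5)→(14,2.5)  cross = 2.5·2.5 − 14·3.5 = -42.7500; (r_i+r_j)·cross = 16.5·-42.7500 = -705.3750
edge 1: (14,2.5)→(17.5,11.5)  cross = 14·11.5 − 17.5·2.5 = 117.2500; (r_i+r_j)·cross = 31.5·117.2500 = 3693.3750
edge 2: (17.5,11.5)→(17,31.5)  cross = 17.5·31.5 − 17·11.5 = 355.7500; (r_i+r_j)·cross = 34.5·355.7500 = 12273.3750
edge 3: (17,31.5)→(5.5,36.5)  cross = 17·36.5 − 5.5·31.5 = 447.2500; (r_i+r_j)·cross = 22.5·447.2500 = 10063.1250
edge 4: (5.5,36.5)→(2.5,13)  cross = 5.5·13 − 2.5·36.5 = -19.7500; (r_i+r_j)·cross = 8·-19.7500 = -158.0000
edge 5: (2.5,13)→(2.5,3.5)  cross = 2.5·3.5 − 2.5·13 = -23.7500; (r_i+r_j)·cross = 5·-23.7500 = -118.7500
Σcross = 834.0000 → A = |Σcross|/2 = 417.0000 mm²
Σ(r_i+r_j)·cross = 25047.7500 → first moment M = |Σ|/6 = 4174.6250
R_c = M/A = 4174.6250/417.0000 = 10.0111 mm
θ = 356° = 6.213372 rad
V = θ·R_c·A = 6.213372·10.0111·417.0000 = 25938.499 mm³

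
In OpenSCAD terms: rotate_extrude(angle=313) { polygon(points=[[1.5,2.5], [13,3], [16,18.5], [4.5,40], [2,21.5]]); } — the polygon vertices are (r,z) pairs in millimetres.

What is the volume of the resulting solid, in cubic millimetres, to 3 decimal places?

Profile (r,z), 5 vertices: (1.5,2.5) (13,3) (16,18.5) (4.5,40) (2,21.5)
edge 0: (1.5,2.5)→(13,3)  cross = 1.5·3 − 13·2.5 = -28.0000; (r_i+r_j)·cross = 14.5·-28.0000 = -406.0000
edge 1: (13,3)→(16,18.5)  cross = 13·18.5 − 16·3 = 192.5000; (r_i+r_j)·cross = 29·192.5000 = 5582.5000
edge 2: (16,18.5)→(4.5,40)  cross = 16·40 − 4.5·18.5 = 556.7500; (r_i+r_j)·cross = 20.5·556.7500 = 11413.3750
edge 3: (4.5,40)→(2,21.5)  cross = 4.5·21.5 − 2·40 = 16.7500; (r_i+r_j)·cross = 6.5·16.7500 = 108.8750
edge 4: (2,21.5)→(1.5,2.5)  cross = 2·2.5 − 1.5·21.5 = -27.2500; (r_i+r_j)·cross = 3.5·-27.2500 = -95.3750
Σcross = 710.7500 → A = |Σcross|/2 = 355.3750 mm²
Σ(r_i+r_j)·cross = 16603.3750 → first moment M = |Σ|/6 = 2767.2292
R_c = M/A = 2767.2292/355.3750 = 7.7868 mm
θ = 313° = 5.462881 rad
V = θ·R_c·A = 5.462881·7.7868·355.3750 = 15117.042 mm³

Volume = 15117.042 mm³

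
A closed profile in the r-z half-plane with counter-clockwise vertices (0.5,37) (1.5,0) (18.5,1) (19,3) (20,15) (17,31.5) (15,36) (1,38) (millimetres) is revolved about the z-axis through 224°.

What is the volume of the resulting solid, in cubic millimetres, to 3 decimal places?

Volume = 24091.059 mm³

Profile (r,z), 8 vertices: (0.5,37) (1.5,0) (18.5,1) (19,3) (20,15) (17,31.5) (15,36) (1,38)
edge 0: (0.5,37)→(1.5,0)  cross = 0.5·0 − 1.5·37 = -55.5000; (r_i+r_j)·cross = 2·-55.5000 = -111.0000
edge 1: (1.5,0)→(18.5,1)  cross = 1.5·1 − 18.5·0 = 1.5000; (r_i+r_j)·cross = 20·1.5000 = 30.0000
edge 2: (18.5,1)→(19,3)  cross = 18.5·3 − 19·1 = 36.5000; (r_i+r_j)·cross = 37.5·36.5000 = 1368.7500
edge 3: (19,3)→(20,15)  cross = 19·15 − 20·3 = 225.0000; (r_i+r_j)·cross = 39·225.0000 = 8775.0000
edge 4: (20,15)→(17,31.5)  cross = 20·31.5 − 17·15 = 375.0000; (r_i+r_j)·cross = 37·375.0000 = 13875.0000
edge 5: (17,31.5)→(15,36)  cross = 17·36 − 15·31.5 = 139.5000; (r_i+r_j)·cross = 32·139.5000 = 4464.0000
edge 6: (15,36)→(1,38)  cross = 15·38 − 1·36 = 534.0000; (r_i+r_j)·cross = 16·534.0000 = 8544.0000
edge 7: (1,38)→(0.5,37)  cross = 1·37 − 0.5·38 = 18.0000; (r_i+r_j)·cross = 1.5·18.0000 = 27.0000
Σcross = 1274.0000 → A = |Σcross|/2 = 637.0000 mm²
Σ(r_i+r_j)·cross = 36972.7500 → first moment M = |Σ|/6 = 6162.1250
R_c = M/A = 6162.1250/637.0000 = 9.6737 mm
θ = 224° = 3.909538 rad
V = θ·R_c·A = 3.909538·9.6737·637.0000 = 24091.059 mm³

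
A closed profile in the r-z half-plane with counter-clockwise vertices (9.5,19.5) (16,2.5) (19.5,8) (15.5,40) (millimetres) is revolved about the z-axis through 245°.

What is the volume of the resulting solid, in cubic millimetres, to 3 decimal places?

Volume = 11744.368 mm³

Profile (r,z), 4 vertices: (9.5,19.5) (16,2.5) (19.5,8) (15.5,40)
edge 0: (9.5,19.5)→(16,2.5)  cross = 9.5·2.5 − 16·19.5 = -288.2500; (r_i+r_j)·cross = 25.5·-288.2500 = -7350.3750
edge 1: (16,2.5)→(19.5,8)  cross = 16·8 − 19.5·2.5 = 79.2500; (r_i+r_j)·cross = 35.5·79.2500 = 2813.3750
edge 2: (19.5,8)→(15.5,40)  cross = 19.5·40 − 15.5·8 = 656.0000; (r_i+r_j)·cross = 35·656.0000 = 22960.0000
edge 3: (15.5,40)→(9.5,19.5)  cross = 15.5·19.5 − 9.5·40 = -77.7500; (r_i+r_j)·cross = 25·-77.7500 = -1943.7500
Σcross = 369.2500 → A = |Σcross|/2 = 184.6250 mm²
Σ(r_i+r_j)·cross = 16479.2500 → first moment M = |Σ|/6 = 2746.5417
R_c = M/A = 2746.5417/184.6250 = 14.8763 mm
θ = 245° = 4.276057 rad
V = θ·R_c·A = 4.276057·14.8763·184.6250 = 11744.368 mm³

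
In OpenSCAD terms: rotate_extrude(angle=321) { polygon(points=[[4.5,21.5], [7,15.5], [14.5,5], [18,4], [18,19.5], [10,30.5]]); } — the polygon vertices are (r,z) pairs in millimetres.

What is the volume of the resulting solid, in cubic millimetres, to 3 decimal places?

Volume = 14039.065 mm³

Profile (r,z), 6 vertices: (4.5,21.5) (7,15.5) (14.5,5) (18,4) (18,19.5) (10,30.5)
edge 0: (4.5,21.5)→(7,15.5)  cross = 4.5·15.5 − 7·21.5 = -80.7500; (r_i+r_j)·cross = 11.5·-80.7500 = -928.6250
edge 1: (7,15.5)→(14.5,5)  cross = 7·5 − 14.5·15.5 = -189.7500; (r_i+r_j)·cross = 21.5·-189.7500 = -4079.6250
edge 2: (14.5,5)→(18,4)  cross = 14.5·4 − 18·5 = -32.0000; (r_i+r_j)·cross = 32.5·-32.0000 = -1040.0000
edge 3: (18,4)→(18,19.5)  cross = 18·19.5 − 18·4 = 279.0000; (r_i+r_j)·cross = 36·279.0000 = 10044.0000
edge 4: (18,19.5)→(10,30.5)  cross = 18·30.5 − 10·19.5 = 354.0000; (r_i+r_j)·cross = 28·354.0000 = 9912.0000
edge 5: (10,30.5)→(4.5,21.5)  cross = 10·21.5 − 4.5·30.5 = 77.7500; (r_i+r_j)·cross = 14.5·77.7500 = 1127.3750
Σcross = 408.2500 → A = |Σcross|/2 = 204.1250 mm²
Σ(r_i+r_j)·cross = 15035.1250 → first moment M = |Σ|/6 = 2505.8542
R_c = M/A = 2505.8542/204.1250 = 12.2761 mm
θ = 321° = 5.602507 rad
V = θ·R_c·A = 5.602507·12.2761·204.1250 = 14039.065 mm³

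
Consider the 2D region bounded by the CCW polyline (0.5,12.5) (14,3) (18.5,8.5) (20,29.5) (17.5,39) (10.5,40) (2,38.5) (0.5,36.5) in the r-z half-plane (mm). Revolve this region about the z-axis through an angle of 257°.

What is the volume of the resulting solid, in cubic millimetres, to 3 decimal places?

Volume = 27073.334 mm³

Profile (r,z), 8 vertices: (0.5,12.5) (14,3) (18.5,8.5) (20,29.5) (17.5,39) (10.5,40) (2,38.5) (0.5,36.5)
edge 0: (0.5,12.5)→(14,3)  cross = 0.5·3 − 14·12.5 = -173.5000; (r_i+r_j)·cross = 14.5·-173.5000 = -2515.7500
edge 1: (14,3)→(18.5,8.5)  cross = 14·8.5 − 18.5·3 = 63.5000; (r_i+r_j)·cross = 32.5·63.5000 = 2063.7500
edge 2: (18.5,8.5)→(20,29.5)  cross = 18.5·29.5 − 20·8.5 = 375.7500; (r_i+r_j)·cross = 38.5·375.7500 = 14466.3750
edge 3: (20,29.5)→(17.5,39)  cross = 20·39 − 17.5·29.5 = 263.7500; (r_i+r_j)·cross = 37.5·263.7500 = 9890.6250
edge 4: (17.5,39)→(10.5,40)  cross = 17.5·40 − 10.5·39 = 290.5000; (r_i+r_j)·cross = 28·290.5000 = 8134.0000
edge 5: (10.5,40)→(2,38.5)  cross = 10.5·38.5 − 2·40 = 324.2500; (r_i+r_j)·cross = 12.5·324.2500 = 4053.1250
edge 6: (2,38.5)→(0.5,36.5)  cross = 2·36.5 − 0.5·38.5 = 53.7500; (r_i+r_j)·cross = 2.5·53.7500 = 134.3750
edge 7: (0.5,36.5)→(0.5,12.5)  cross = 0.5·12.5 − 0.5·36.5 = -12.0000; (r_i+r_j)·cross = 1·-12.0000 = -12.0000
Σcross = 1186.0000 → A = |Σcross|/2 = 593.0000 mm²
Σ(r_i+r_j)·cross = 36214.5000 → first moment M = |Σ|/6 = 6035.7500
R_c = M/A = 6035.7500/593.0000 = 10.1783 mm
θ = 257° = 4.485496 rad
V = θ·R_c·A = 4.485496·10.1783·593.0000 = 27073.334 mm³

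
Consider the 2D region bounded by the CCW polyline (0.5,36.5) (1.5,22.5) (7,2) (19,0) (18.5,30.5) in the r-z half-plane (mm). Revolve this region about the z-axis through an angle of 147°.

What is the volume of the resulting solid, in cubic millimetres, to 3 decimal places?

Profile (r,z), 5 vertices: (0.5,36.5) (1.5,22.5) (7,2) (19,0) (18.5,30.5)
edge 0: (0.5,36.5)→(1.5,22.5)  cross = 0.5·22.5 − 1.5·36.5 = -43.5000; (r_i+r_j)·cross = 2·-43.5000 = -87.0000
edge 1: (1.5,22.5)→(7,2)  cross = 1.5·2 − 7·22.5 = -154.5000; (r_i+r_j)·cross = 8.5·-154.5000 = -1313.2500
edge 2: (7,2)→(19,0)  cross = 7·0 − 19·2 = -38.0000; (r_i+r_j)·cross = 26·-38.0000 = -988.0000
edge 3: (19,0)→(18.5,30.5)  cross = 19·30.5 − 18.5·0 = 579.5000; (r_i+r_j)·cross = 37.5·579.5000 = 21731.2500
edge 4: (18.5,30.5)→(0.5,36.5)  cross = 18.5·36.5 − 0.5·30.5 = 660.0000; (r_i+r_j)·cross = 19·660.0000 = 12540.0000
Σcross = 1003.5000 → A = |Σcross|/2 = 501.7500 mm²
Σ(r_i+r_j)·cross = 31883.0000 → first moment M = |Σ|/6 = 5313.8333
R_c = M/A = 5313.8333/501.7500 = 10.5906 mm
θ = 147° = 2.565634 rad
V = θ·R_c·A = 2.565634·10.5906·501.7500 = 13633.351 mm³

Volume = 13633.351 mm³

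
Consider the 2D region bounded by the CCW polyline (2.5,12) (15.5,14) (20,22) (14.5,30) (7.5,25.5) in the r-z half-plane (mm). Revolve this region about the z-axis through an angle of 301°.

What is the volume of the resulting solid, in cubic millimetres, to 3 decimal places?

Volume = 11022.595 mm³

Profile (r,z), 5 vertices: (2.5,12) (15.5,14) (20,22) (14.5,30) (7.5,25.5)
edge 0: (2.5,12)→(15.5,14)  cross = 2.5·14 − 15.5·12 = -151.0000; (r_i+r_j)·cross = 18·-151.0000 = -2718.0000
edge 1: (15.5,14)→(20,22)  cross = 15.5·22 − 20·14 = 61.0000; (r_i+r_j)·cross = 35.5·61.0000 = 2165.5000
edge 2: (20,22)→(14.5,30)  cross = 20·30 − 14.5·22 = 281.0000; (r_i+r_j)·cross = 34.5·281.0000 = 9694.5000
edge 3: (14.5,30)→(7.5,25.5)  cross = 14.5·25.5 − 7.5·30 = 144.7500; (r_i+r_j)·cross = 22·144.7500 = 3184.5000
edge 4: (7.5,25.5)→(2.5,12)  cross = 7.5·12 − 2.5·25.5 = 26.2500; (r_i+r_j)·cross = 10·26.2500 = 262.5000
Σcross = 362.0000 → A = |Σcross|/2 = 181.0000 mm²
Σ(r_i+r_j)·cross = 12589.0000 → first moment M = |Σ|/6 = 2098.1667
R_c = M/A = 2098.1667/181.0000 = 11.5921 mm
θ = 301° = 5.253441 rad
V = θ·R_c·A = 5.253441·11.5921·181.0000 = 11022.595 mm³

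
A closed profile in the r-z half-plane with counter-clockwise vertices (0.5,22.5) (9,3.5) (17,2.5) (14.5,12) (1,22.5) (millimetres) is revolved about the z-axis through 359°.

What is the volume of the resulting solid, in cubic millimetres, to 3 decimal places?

Profile (r,z), 5 vertices: (0.5,22.5) (9,3.5) (17,2.5) (14.5,12) (1,22.5)
edge 0: (0.5,22.5)→(9,3.5)  cross = 0.5·3.5 − 9·22.5 = -200.7500; (r_i+r_j)·cross = 9.5·-200.7500 = -1907.1250
edge 1: (9,3.5)→(17,2.5)  cross = 9·2.5 − 17·3.5 = -37.0000; (r_i+r_j)·cross = 26·-37.0000 = -962.0000
edge 2: (17,2.5)→(14.5,12)  cross = 17·12 − 14.5·2.5 = 167.7500; (r_i+r_j)·cross = 31.5·167.7500 = 5284.1250
edge 3: (14.5,12)→(1,22.5)  cross = 14.5·22.5 − 1·12 = 314.2500; (r_i+r_j)·cross = 15.5·314.2500 = 4870.8750
edge 4: (1,22.5)→(0.5,22.5)  cross = 1·22.5 − 0.5·22.5 = 11.2500; (r_i+r_j)·cross = 1.5·11.2500 = 16.8750
Σcross = 255.5000 → A = |Σcross|/2 = 127.7500 mm²
Σ(r_i+r_j)·cross = 7302.7500 → first moment M = |Σ|/6 = 1217.1250
R_c = M/A = 1217.1250/127.7500 = 9.5274 mm
θ = 359° = 6.265732 rad
V = θ·R_c·A = 6.265732·9.5274·127.7500 = 7626.179 mm³

Volume = 7626.179 mm³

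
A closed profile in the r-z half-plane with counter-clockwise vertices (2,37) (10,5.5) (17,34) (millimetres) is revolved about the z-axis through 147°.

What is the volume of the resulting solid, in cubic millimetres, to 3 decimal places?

Profile (r,z), 3 vertices: (2,37) (10,5.5) (17,34)
edge 0: (2,37)→(10,5.5)  cross = 2·5.5 − 10·37 = -359.0000; (r_i+r_j)·cross = 12·-359.0000 = -4308.0000
edge 1: (10,5.5)→(17,34)  cross = 10·34 − 17·5.5 = 246.5000; (r_i+r_j)·cross = 27·246.5000 = 6655.5000
edge 2: (17,34)→(2,37)  cross = 17·37 − 2·34 = 561.0000; (r_i+r_j)·cross = 19·561.0000 = 10659.0000
Σcross = 448.5000 → A = |Σcross|/2 = 224.2500 mm²
Σ(r_i+r_j)·cross = 13006.5000 → first moment M = |Σ|/6 = 2167.7500
R_c = M/A = 2167.7500/224.2500 = 9.6667 mm
θ = 147° = 2.565634 rad
V = θ·R_c·A = 2.565634·9.6667·224.2500 = 5561.653 mm³

Volume = 5561.653 mm³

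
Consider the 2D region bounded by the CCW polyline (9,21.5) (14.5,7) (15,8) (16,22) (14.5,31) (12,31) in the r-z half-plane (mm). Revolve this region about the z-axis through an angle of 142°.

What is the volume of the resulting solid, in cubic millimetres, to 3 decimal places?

Profile (r,z), 6 vertices: (9,21.5) (14.5,7) (15,8) (16,22) (14.5,31) (12,31)
edge 0: (9,21.5)→(14.5,7)  cross = 9·7 − 14.5·21.5 = -248.7500; (r_i+r_j)·cross = 23.5·-248.7500 = -5845.6250
edge 1: (14.5,7)→(15,8)  cross = 14.5·8 − 15·7 = 11.0000; (r_i+r_j)·cross = 29.5·11.0000 = 324.5000
edge 2: (15,8)→(16,22)  cross = 15·22 − 16·8 = 202.0000; (r_i+r_j)·cross = 31·202.0000 = 6262.0000
edge 3: (16,22)→(14.5,31)  cross = 16·31 − 14.5·22 = 177.0000; (r_i+r_j)·cross = 30.5·177.0000 = 5398.5000
edge 4: (14.5,31)→(12,31)  cross = 14.5·31 − 12·31 = 77.5000; (r_i+r_j)·cross = 26.5·77.5000 = 2053.7500
edge 5: (12,31)→(9,21.5)  cross = 12·21.5 − 9·31 = -21.0000; (r_i+r_j)·cross = 21·-21.0000 = -441.0000
Σcross = 197.7500 → A = |Σcross|/2 = 98.8750 mm²
Σ(r_i+r_j)·cross = 7752.1250 → first moment M = |Σ|/6 = 1292.0208
R_c = M/A = 1292.0208/98.8750 = 13.0672 mm
θ = 142° = 2.478368 rad
V = θ·R_c·A = 2.478368·13.0672·98.8750 = 3202.102 mm³

Volume = 3202.102 mm³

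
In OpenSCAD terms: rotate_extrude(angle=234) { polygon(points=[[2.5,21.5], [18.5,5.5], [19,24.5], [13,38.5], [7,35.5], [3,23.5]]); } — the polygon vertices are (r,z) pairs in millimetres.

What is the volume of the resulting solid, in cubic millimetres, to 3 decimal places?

Profile (r,z), 6 vertices: (2.5,21.5) (18.5,5.5) (19,24.5) (13,38.5) (7,35.5) (3,23.5)
edge 0: (2.5,21.5)→(18.5,5.5)  cross = 2.5·5.5 − 18.5·21.5 = -384.0000; (r_i+r_j)·cross = 21·-384.0000 = -8064.0000
edge 1: (18.5,5.5)→(19,24.5)  cross = 18.5·24.5 − 19·5.5 = 348.7500; (r_i+r_j)·cross = 37.5·348.7500 = 13078.1250
edge 2: (19,24.5)→(13,38.5)  cross = 19·38.5 − 13·24.5 = 413.0000; (r_i+r_j)·cross = 32·413.0000 = 13216.0000
edge 3: (13,38.5)→(7,35.5)  cross = 13·35.5 − 7·38.5 = 192.0000; (r_i+r_j)·cross = 20·192.0000 = 3840.0000
edge 4: (7,35.5)→(3,23.5)  cross = 7·23.5 − 3·35.5 = 58.0000; (r_i+r_j)·cross = 10·58.0000 = 580.0000
edge 5: (3,23.5)→(2.5,21.5)  cross = 3·21.5 − 2.5·23.5 = 5.7500; (r_i+r_j)·cross = 5.5·5.7500 = 31.6250
Σcross = 633.5000 → A = |Σcross|/2 = 316.7500 mm²
Σ(r_i+r_j)·cross = 22681.7500 → first moment M = |Σ|/6 = 3780.2917
R_c = M/A = 3780.2917/316.7500 = 11.9346 mm
θ = 234° = 4.084070 rad
V = θ·R_c·A = 4.084070·11.9346·316.7500 = 15438.977 mm³

Volume = 15438.977 mm³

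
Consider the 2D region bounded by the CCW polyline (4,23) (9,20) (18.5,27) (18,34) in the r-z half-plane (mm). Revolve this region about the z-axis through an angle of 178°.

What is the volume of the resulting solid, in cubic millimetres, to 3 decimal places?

Volume = 3206.100 mm³

Profile (r,z), 4 vertices: (4,23) (9,20) (18.5,27) (18,34)
edge 0: (4,23)→(9,20)  cross = 4·20 − 9·23 = -127.0000; (r_i+r_j)·cross = 13·-127.0000 = -1651.0000
edge 1: (9,20)→(18.5,27)  cross = 9·27 − 18.5·20 = -127.0000; (r_i+r_j)·cross = 27.5·-127.0000 = -3492.5000
edge 2: (18.5,27)→(18,34)  cross = 18.5·34 − 18·27 = 143.0000; (r_i+r_j)·cross = 36.5·143.0000 = 5219.5000
edge 3: (18,34)→(4,23)  cross = 18·23 − 4·34 = 278.0000; (r_i+r_j)·cross = 22·278.0000 = 6116.0000
Σcross = 167.0000 → A = |Σcross|/2 = 83.5000 mm²
Σ(r_i+r_j)·cross = 6192.0000 → first moment M = |Σ|/6 = 1032.0000
R_c = M/A = 1032.0000/83.5000 = 12.3593 mm
θ = 178° = 3.106686 rad
V = θ·R_c·A = 3.106686·12.3593·83.5000 = 3206.100 mm³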